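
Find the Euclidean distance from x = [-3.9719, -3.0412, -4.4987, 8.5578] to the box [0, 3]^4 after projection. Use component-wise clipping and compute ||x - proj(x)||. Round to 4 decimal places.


Project each component onto [0, 3].
clip(-3.9719) = 0.0, clip(-3.0412) = 0.0, clip(-4.4987) = 0.0, clip(8.5578) = 3.0
Projection = [0.0, 0.0, 0.0, 3.0]
Squared diffs: [15.776, 9.2489, 20.2383, 30.8891]
Distance = sqrt(76.1523) = 8.7265


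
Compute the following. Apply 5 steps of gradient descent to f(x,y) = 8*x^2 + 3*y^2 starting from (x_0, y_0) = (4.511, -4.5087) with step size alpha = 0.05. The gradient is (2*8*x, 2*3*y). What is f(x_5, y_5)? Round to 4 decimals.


Gradient descent on f(x,y) = 8*x^2 + 3*y^2.
Starting point: (4.511, -4.5087), alpha = 0.05
Step 1: grad_x = 2*8*4.511 = 72.176, grad_y = 2*3*-4.5087 = -27.0522
  x_1 = 4.511 - 0.05*72.176 = 0.9022
  y_1 = -4.5087 - 0.05*-27.0522 = -3.1561
Step 2: grad_x = 2*8*0.9022 = 14.4352, grad_y = 2*3*-3.1561 = -18.9365
  x_2 = 0.9022 - 0.05*14.4352 = 0.1804
  y_2 = -3.1561 - 0.05*-18.9365 = -2.2093
Step 3: grad_x = 2*8*0.1804 = 2.887, grad_y = 2*3*-2.2093 = -13.2556
  x_3 = 0.1804 - 0.05*2.887 = 0.0361
  y_3 = -2.2093 - 0.05*-13.2556 = -1.5465
Step 4: grad_x = 2*8*0.0361 = 0.5774, grad_y = 2*3*-1.5465 = -9.2789
  x_4 = 0.0361 - 0.05*0.5774 = 0.0072
  y_4 = -1.5465 - 0.05*-9.2789 = -1.0825
Step 5: grad_x = 2*8*0.0072 = 0.1155, grad_y = 2*3*-1.0825 = -6.4952
  x_5 = 0.0072 - 0.05*0.1155 = 0.0014
  y_5 = -1.0825 - 0.05*-6.4952 = -0.7578
f(0.0014, -0.7578) = 8*0.0014^2 + 3*(-0.7578)^2 = 1.7227


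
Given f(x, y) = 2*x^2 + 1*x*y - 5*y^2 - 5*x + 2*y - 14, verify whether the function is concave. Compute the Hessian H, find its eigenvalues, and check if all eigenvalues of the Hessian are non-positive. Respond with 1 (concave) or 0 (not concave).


The Hessian of f(x,y) = 2*x^2 + 1*x*y - 5*y^2 - 5*x + 2*y - 14 is:
H = [[4, 1], [1, -10]]
Trace = 4 - 10 = -6
Determinant = 4*-10 - (1)^2 = -41
Discriminant = (-6)^2 - 4*-41 = 200.0
Eigenvalues: lambda_1 = -10.0711, lambda_2 = 4.0711
The function is not concave.

0


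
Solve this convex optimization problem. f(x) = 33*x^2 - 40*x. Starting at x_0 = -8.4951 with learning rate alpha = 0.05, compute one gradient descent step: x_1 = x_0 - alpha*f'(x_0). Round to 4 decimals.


We compute the gradient at x_0 and apply the update.
f'(x) = 66*x - 40
f'(-8.4951) = 66*-8.4951 - 40 = -600.6766
x_1 = -8.4951 - 0.05*-600.6766 = 21.5387


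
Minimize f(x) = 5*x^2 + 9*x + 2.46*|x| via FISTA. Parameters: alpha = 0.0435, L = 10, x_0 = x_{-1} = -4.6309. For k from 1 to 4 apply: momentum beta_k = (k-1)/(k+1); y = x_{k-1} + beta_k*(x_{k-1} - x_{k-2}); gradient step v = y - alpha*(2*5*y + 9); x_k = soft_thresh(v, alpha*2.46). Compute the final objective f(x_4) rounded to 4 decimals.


FISTA on f(x) = 5*x^2 + 9*x + 2.46*|x|
L = 10, alpha = 0.0435
Iteration 1: beta = 0.0, y = -4.6309 + 0.0*(-4.6309 + 4.6309) = -4.6309
  grad(y) = -37.309, v = y - alpha*grad = -3.008
  prox(v) = soft_thresh(-3.008, 0.107) = -2.9009
Iteration 2: beta = 0.3333, y = -2.9009 + 0.3333*(-2.9009 + 4.6309) = -2.3243
  grad(y) = -14.243, v = y - alpha*grad = -1.7047
  prox(v) = soft_thresh(-1.7047, 0.107) = -1.5977
Iteration 3: beta = 0.5, y = -1.5977 + 0.5*(-1.5977 + 2.9009) = -0.9461
  grad(y) = -0.461, v = y - alpha*grad = -0.926
  prox(v) = soft_thresh(-0.926, 0.107) = -0.819
Iteration 4: beta = 0.6, y = -0.819 + 0.6*(-0.819 + 1.5977) = -0.3518
  grad(y) = 5.4817, v = y - alpha*grad = -0.5903
  prox(v) = soft_thresh(-0.5903, 0.107) = -0.4833
f(x_4) = 5*(-0.4833)^2 + 9*(-0.4833) + 2.46*|-0.4833| = -1.9928


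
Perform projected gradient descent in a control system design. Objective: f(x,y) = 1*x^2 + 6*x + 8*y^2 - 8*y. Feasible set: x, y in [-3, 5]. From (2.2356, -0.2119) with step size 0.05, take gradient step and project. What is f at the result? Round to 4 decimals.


Step 1: Compute gradient at (2.2356, -0.2119).
grad_x = 2*1*2.2356 + 6 = 10.4712
grad_y = 2*8*-0.2119 - 8 = -11.3904
Step 2: Gradient step.
x_raw = 2.2356 - 0.05*10.4712 = 1.712
y_raw = -0.2119 - 0.05*-11.3904 = 0.3576
Step 3: Project onto [-3, 5].
x_proj = clip(1.712) = 1.712
y_proj = clip(0.3576) = 0.3576
Step 4: Evaluate f.
f(1.712, 0.3576) = 11.3655


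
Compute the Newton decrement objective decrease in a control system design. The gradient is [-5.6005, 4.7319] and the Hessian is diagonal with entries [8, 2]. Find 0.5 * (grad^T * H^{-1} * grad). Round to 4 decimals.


Step 1: H is diagonal, so H^(-1) * g = [-0.7001, 2.366].
Step 2: g^T H^(-1) g = sum_i g_i^2 / H_ii
  = (-5.6005)^2/8 + (4.7319)^2/2
  = 3.9207 + 11.1954 = 15.1161
Step 3: Objective decrease = 0.5 * g^T H^(-1) g = 7.5581


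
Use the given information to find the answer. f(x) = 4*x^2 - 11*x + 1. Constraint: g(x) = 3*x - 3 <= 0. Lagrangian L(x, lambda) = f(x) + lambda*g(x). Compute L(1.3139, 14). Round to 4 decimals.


Step 1: Evaluate f(x).
f(1.3139) = 4*1.3139^2 - 11*1.3139 + 1 = -6.5476
Step 2: Evaluate g(x).
g(1.3139) = 3*1.3139 - 3 = 0.9417
Step 3: Compute Lagrangian.
L = -6.5476 + 14*0.9417 = 6.6362


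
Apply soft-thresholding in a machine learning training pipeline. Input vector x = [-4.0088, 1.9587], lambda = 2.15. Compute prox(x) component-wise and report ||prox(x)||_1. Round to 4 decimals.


Soft-thresholding with lambda = 2.15:
prox(-4.0088) = sign(-4.0088)*max(|-4.0088| - 2.15, 0) = -1.8588
prox(1.9587) = sign(1.9587)*max(|1.9587| - 2.15, 0) = 0.0
prox(x) = [-1.8588, 0.0]
||prox(x)||_1 = 1.8588 + 0.0 = 1.8588


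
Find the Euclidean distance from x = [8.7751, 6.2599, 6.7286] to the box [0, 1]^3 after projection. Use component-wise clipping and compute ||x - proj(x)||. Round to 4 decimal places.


Project each component onto [0, 1].
clip(8.7751) = 1.0, clip(6.2599) = 1.0, clip(6.7286) = 1.0
Projection = [1.0, 1.0, 1.0]
Squared diffs: [60.4522, 27.6665, 32.8169]
Distance = sqrt(120.9356) = 10.9971


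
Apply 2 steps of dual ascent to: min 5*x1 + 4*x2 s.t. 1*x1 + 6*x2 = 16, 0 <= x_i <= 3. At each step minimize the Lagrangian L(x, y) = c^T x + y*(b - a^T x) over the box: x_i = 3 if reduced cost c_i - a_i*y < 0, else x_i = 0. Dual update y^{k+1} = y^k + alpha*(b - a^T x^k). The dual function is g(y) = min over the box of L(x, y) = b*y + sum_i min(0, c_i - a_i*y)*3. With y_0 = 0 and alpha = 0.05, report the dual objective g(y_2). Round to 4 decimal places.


Dual ascent for LP: min 5*x1 + 4*x2, 1*x1 + 6*x2 = 16, 0 <= x_i <= 3
Step 1: y^k = 0.0, reduced costs: (5.0, 4.0)
  x^k = (0.0, 0.0), subgradient = b - a^T x = 16.0
  y^{k+1} = 0.0 + 0.05*16.0 = 0.8
Step 2: y^k = 0.8, reduced costs: (4.2, -0.8)
  x^k = (0.0, 3.0), subgradient = b - a^T x = -2.0
  y^{k+1} = 0.8 + 0.05*-2.0 = 0.7
Dual objective at y_2 = 0.7: reduced costs (4.3, -0.2), box minimizer x = (0.0, 3.0)
g(y_2) = b*y + (c1 - a1*y)*x1 + (c2 - a2*y)*x2 = 16*0.7 + 4.3*0.0 + (-0.2)*3.0 = 11.2 + 0.0 - 0.6 = 10.6


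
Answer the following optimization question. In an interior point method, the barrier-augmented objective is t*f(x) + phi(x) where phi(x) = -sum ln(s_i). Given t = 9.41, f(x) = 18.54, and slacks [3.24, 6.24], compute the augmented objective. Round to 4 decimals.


Step 1: Compute log-barrier.
ln values: [1.1756, 1.831]
phi = -(1.1756 + 1.831) = -3.0066
Step 2: Compute augmented objective.
t*f(x) = 9.41*18.54 = 174.4614
Total = 174.4614 - 3.0066 = 171.4548


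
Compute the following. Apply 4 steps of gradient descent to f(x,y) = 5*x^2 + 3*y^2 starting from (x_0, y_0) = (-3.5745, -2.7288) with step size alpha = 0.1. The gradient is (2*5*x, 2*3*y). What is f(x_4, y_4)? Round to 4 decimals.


Gradient descent on f(x,y) = 5*x^2 + 3*y^2.
Starting point: (-3.5745, -2.7288), alpha = 0.1
Step 1: grad_x = 2*5*-3.5745 = -35.745, grad_y = 2*3*-2.7288 = -16.3728
  x_1 = -3.5745 - 0.1*-35.745 = 0.0
  y_1 = -2.7288 - 0.1*-16.3728 = -1.0915
Step 2: grad_x = 2*5*0.0 = 0.0, grad_y = 2*3*-1.0915 = -6.5491
  x_2 = 0.0 - 0.1*0.0 = 0.0
  y_2 = -1.0915 - 0.1*-6.5491 = -0.4366
Step 3: grad_x = 2*5*0.0 = 0.0, grad_y = 2*3*-0.4366 = -2.6196
  x_3 = 0.0 - 0.1*0.0 = 0.0
  y_3 = -0.4366 - 0.1*-2.6196 = -0.1746
Step 4: grad_x = 2*5*0.0 = 0.0, grad_y = 2*3*-0.1746 = -1.0479
  x_4 = 0.0 - 0.1*0.0 = 0.0
  y_4 = -0.1746 - 0.1*-1.0479 = -0.0699
f(0.0, -0.0699) = 5*0.0^2 + 3*(-0.0699)^2 = 0.0146


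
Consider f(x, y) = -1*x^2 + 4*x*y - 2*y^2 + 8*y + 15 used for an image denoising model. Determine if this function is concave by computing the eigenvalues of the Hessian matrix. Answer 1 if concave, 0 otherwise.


The Hessian of f(x,y) = -1*x^2 + 4*x*y - 2*y^2 + 8*y + 15 is:
H = [[-2, 4], [4, -4]]
Trace = -2 - 4 = -6
Determinant = -2*-4 - (4)^2 = -8
Discriminant = (-6)^2 - 4*-8 = 68.0
Eigenvalues: lambda_1 = -7.1231, lambda_2 = 1.1231
The function is not concave.

0


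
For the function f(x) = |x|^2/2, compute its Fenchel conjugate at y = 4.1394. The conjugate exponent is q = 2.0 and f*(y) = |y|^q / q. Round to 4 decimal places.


The conjugate exponent q satisfies 1/p + 1/q = 1.
p = 2, so q = 2/(2 - 1) = 2.0
|y|^q = 4.1394^2.0 = 17.1346
f*(4.1394) = 17.1346 / 2.0 = 8.5673


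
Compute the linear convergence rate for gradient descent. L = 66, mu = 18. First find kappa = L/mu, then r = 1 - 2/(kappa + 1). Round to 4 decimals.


Step 1: Compute the condition number.
kappa = L/mu = 66/18 = 3.6667
Step 2: Compute the convergence rate.
r = 1 - 2/(kappa + 1) = 1 - 2*mu/(L + mu) = (L - mu)/(L + mu) = 48/84 = 0.5714


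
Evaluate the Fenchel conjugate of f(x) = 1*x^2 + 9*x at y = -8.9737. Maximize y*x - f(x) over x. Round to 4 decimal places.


f*(y) = sup_x {y*x - a*x^2 - b*x} = sup_x {(y-b)*x - a*x^2}
FOC: (y - b) - 2a*x = 0 => x* = (y - b)/(2a)
x* = (-8.9737 - 9)/(2*1) = -8.9869
f*(-8.9737) = (y-b)^2/(4a) = (-8.9737 - 9)^2/(4*1)
= 323.0539/4 = 80.7635


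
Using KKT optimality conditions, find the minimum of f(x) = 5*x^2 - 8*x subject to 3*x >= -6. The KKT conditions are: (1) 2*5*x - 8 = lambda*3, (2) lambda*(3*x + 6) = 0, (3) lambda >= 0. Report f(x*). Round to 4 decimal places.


Step 1: Try lambda = 0 (constraint inactive).
Stationarity: 2*5*x - 8 = 0
x* = 8/(2*5) = 0.8
Check constraint: 3*0.8 = 2.4 >= -6 -- satisfied.
Step 2: Compute optimal value.
f(x*) = 5*0.8^2 - 8*0.8 = -3.2


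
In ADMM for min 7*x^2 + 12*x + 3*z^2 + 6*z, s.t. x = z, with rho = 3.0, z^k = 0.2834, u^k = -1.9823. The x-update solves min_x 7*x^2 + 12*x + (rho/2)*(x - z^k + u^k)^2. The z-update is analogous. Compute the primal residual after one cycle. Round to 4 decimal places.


ADMM iteration with rho = 3.0, z^k = 0.2834, u^k = -1.9823
Step 1: x-update.
Minimize 7*x^2 + 12*x + (3.0/2)*(x - 0.2834 - 1.9823)^2
FOC: (2*7 + 3.0)*x = -12 + 3.0*(0.2834 + 1.9823)
x^{k+1} = -0.3061
Step 2: z-update.
Minimize 3*z^2 + 6*z + (3.0/2)*(-0.3061 - z - 1.9823)^2
FOC: (2*3 + 3.0)*z = -6 + 3.0*(-0.3061 - 1.9823)
z^{k+1} = -1.4295
Step 3: u-update.
u^{k+1} = -1.9823 - 0.3061 + 1.4295 = -0.8589
Step 4: Primal residual = |-0.3061 + 1.4295| = 1.1234


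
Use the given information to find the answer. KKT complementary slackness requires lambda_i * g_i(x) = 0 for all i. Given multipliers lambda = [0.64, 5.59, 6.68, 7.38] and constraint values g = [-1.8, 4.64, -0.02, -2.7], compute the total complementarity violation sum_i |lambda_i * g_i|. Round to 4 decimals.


KKT complementary slackness check:
lambda_1 * g_1 = 0.64 * -1.8 = -1.152
lambda_2 * g_2 = 5.59 * 4.64 = 25.9376
lambda_3 * g_3 = 6.68 * -0.02 = -0.1336
lambda_4 * g_4 = 7.38 * -2.7 = -19.926
Total violation = 1.152 + 25.9376 + 0.1336 + 19.926 = 47.1492


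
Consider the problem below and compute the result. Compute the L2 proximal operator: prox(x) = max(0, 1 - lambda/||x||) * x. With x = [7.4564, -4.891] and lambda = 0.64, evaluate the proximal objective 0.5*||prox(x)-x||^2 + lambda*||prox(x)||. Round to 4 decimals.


Step 1: Compute ||x||.
||x|| = 8.9174
Step 2: Compute scaling factor.
scale = max(0, 1 - 0.64/8.9174) = 0.9282
Step 3: prox(x) = [6.9213, -4.54]
||prox(x)|| = 8.2774
Step 4: Proximal objective.
0.5*||prox-x||^2 = 0.2048
lambda*||prox|| = 5.2975
Total = 5.5023


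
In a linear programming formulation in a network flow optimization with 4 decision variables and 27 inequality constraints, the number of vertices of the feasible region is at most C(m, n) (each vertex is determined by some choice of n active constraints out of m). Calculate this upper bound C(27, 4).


Each vertex corresponds to some choice of n active constraints out of m, so the number of vertices is at most C(m, n) = m! / (n!(m-n)!).
m = 27, n = 4
Numerator: 27 * 26 * 25 * 24
Denominator: 4! = 24
C(27, 4) = 17550


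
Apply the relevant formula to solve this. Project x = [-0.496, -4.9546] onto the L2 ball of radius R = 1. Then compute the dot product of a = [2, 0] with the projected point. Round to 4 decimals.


Step 1: Compute ||x|| (intermediates to 6 decimals).
||x|| = sqrt((-0.496)^2 + (-4.9546)^2) = 4.979365
Step 2: Project.
Since ||x|| > R, scale = R/||x|| = 1/4.979365 = 0.200829, proj(x) = scale * x
proj(x) = [-0.099611, -0.995027]
Step 3: Dot product.
a^T * proj(x) = 2*(-0.099611) + 0*(-0.995027) = -0.1992


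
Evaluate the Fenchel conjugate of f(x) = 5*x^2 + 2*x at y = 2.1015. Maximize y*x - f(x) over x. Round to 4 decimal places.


f*(y) = sup_x {y*x - a*x^2 - b*x} = sup_x {(y-b)*x - a*x^2}
FOC: (y - b) - 2a*x = 0 => x* = (y - b)/(2a)
x* = (2.1015 - 2)/(2*5) = 0.0102
f*(2.1015) = (y-b)^2/(4a) = (2.1015 - 2)^2/(4*5)
= 0.0103/20 = 0.0005


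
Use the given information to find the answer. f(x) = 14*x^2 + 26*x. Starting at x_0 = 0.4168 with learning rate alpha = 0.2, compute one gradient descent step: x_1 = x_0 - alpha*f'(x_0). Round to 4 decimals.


We compute the gradient at x_0 and apply the update.
f'(x) = 28*x + 26
f'(0.4168) = 28*0.4168 + 26 = 37.6704
x_1 = 0.4168 - 0.2*37.6704 = -7.1173


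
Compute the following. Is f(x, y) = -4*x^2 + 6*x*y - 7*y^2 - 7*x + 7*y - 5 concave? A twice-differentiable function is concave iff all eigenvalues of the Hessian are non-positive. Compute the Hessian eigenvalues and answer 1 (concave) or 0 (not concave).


The Hessian of f(x,y) = -4*x^2 + 6*x*y - 7*y^2 - 7*x + 7*y - 5 is:
H = [[-8, 6], [6, -14]]
Trace = -8 - 14 = -22
Determinant = -8*-14 - (6)^2 = 76
Discriminant = (-22)^2 - 4*76 = 180.0
Eigenvalues: lambda_1 = -17.7082, lambda_2 = -4.2918
The function is concave.

1


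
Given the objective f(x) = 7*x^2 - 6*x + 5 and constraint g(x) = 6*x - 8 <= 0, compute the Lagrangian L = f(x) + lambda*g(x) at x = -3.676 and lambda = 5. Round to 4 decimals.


Step 1: Evaluate f(x).
f(-3.676) = 7*(-3.676)^2 - 6*(-3.676) + 5 = 121.6468
Step 2: Evaluate g(x).
g(-3.676) = 6*-3.676 - 8 = -30.056
Step 3: Compute Lagrangian.
L = 121.6468 + 5*-30.056 = -28.6332


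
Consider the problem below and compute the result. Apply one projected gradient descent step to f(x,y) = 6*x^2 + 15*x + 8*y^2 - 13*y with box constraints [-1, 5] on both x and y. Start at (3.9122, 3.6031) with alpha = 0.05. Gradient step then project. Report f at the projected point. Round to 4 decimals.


Step 1: Compute gradient at (3.9122, 3.6031).
grad_x = 2*6*3.9122 + 15 = 61.9464
grad_y = 2*8*3.6031 - 13 = 44.6496
Step 2: Gradient step.
x_raw = 3.9122 - 0.05*61.9464 = 0.8149
y_raw = 3.6031 - 0.05*44.6496 = 1.3706
Step 3: Project onto [-1, 5].
x_proj = clip(0.8149) = 0.8149
y_proj = clip(1.3706) = 1.3706
Step 4: Evaluate f.
f(0.8149, 1.3706) = 13.4181


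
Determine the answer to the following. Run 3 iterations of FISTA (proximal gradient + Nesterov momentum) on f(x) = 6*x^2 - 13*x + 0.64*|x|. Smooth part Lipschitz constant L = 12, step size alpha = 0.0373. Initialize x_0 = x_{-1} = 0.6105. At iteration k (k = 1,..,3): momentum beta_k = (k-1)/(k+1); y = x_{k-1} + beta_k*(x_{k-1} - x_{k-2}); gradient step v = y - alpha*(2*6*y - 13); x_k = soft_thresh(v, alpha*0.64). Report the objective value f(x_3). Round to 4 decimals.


FISTA on f(x) = 6*x^2 - 13*x + 0.64*|x|
L = 12, alpha = 0.0373
Iteration 1: beta = 0.0, y = 0.6105 + 0.0*(0.6105 - 0.6105) = 0.6105
  grad(y) = -5.674, v = y - alpha*grad = 0.8221
  prox(v) = soft_thresh(0.8221, 0.0239) = 0.7983
Iteration 2: beta = 0.3333, y = 0.7983 + 0.3333*(0.7983 - 0.6105) = 0.8609
  grad(y) = -2.6697, v = y - alpha*grad = 0.9604
  prox(v) = soft_thresh(0.9604, 0.0239) = 0.9366
Iteration 3: beta = 0.5, y = 0.9366 + 0.5*(0.9366 - 0.7983) = 1.0057
  grad(y) = -0.9314, v = y - alpha*grad = 1.0405
  prox(v) = soft_thresh(1.0405, 0.0239) = 1.0166
f(x_3) = 6*1.0166^2 - 13*1.0166 + 0.64*|1.0166| = -6.3643


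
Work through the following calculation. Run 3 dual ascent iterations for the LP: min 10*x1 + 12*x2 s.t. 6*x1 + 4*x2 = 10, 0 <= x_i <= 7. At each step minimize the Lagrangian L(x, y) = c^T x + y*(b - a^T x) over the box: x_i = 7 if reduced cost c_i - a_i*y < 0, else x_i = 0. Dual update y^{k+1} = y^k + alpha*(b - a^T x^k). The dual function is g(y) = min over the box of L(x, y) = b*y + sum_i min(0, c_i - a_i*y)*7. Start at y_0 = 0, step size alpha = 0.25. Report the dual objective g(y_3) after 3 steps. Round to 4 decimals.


Dual ascent for LP: min 10*x1 + 12*x2, 6*x1 + 4*x2 = 10, 0 <= x_i <= 7
Step 1: y^k = 0.0, reduced costs: (10.0, 12.0)
  x^k = (0.0, 0.0), subgradient = b - a^T x = 10.0
  y^{k+1} = 0.0 + 0.25*10.0 = 2.5
Step 2: y^k = 2.5, reduced costs: (-5.0, 2.0)
  x^k = (7.0, 0.0), subgradient = b - a^T x = -32.0
  y^{k+1} = 2.5 + 0.25*-32.0 = -5.5
Step 3: y^k = -5.5, reduced costs: (43.0, 34.0)
  x^k = (0.0, 0.0), subgradient = b - a^T x = 10.0
  y^{k+1} = -5.5 + 0.25*10.0 = -3.0
Dual objective at y_3 = -3.0: reduced costs (28.0, 24.0), box minimizer x = (0.0, 0.0)
g(y_3) = b*y + (c1 - a1*y)*x1 + (c2 - a2*y)*x2 = 10*(-3.0) + 28.0*0.0 + 24.0*0.0 = -30.0 + 0.0 + 0.0 = -30.0


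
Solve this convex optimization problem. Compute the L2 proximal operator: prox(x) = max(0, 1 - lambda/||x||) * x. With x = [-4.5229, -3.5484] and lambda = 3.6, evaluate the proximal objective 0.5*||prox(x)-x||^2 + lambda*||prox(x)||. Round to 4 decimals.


Step 1: Compute ||x||.
||x|| = 5.7487
Step 2: Compute scaling factor.
scale = max(0, 1 - 3.6/5.7487) = 0.3738
Step 3: prox(x) = [-1.6905, -1.3263]
||prox(x)|| = 2.1487
Step 4: Proximal objective.
0.5*||prox-x||^2 = 6.48
lambda*||prox|| = 7.7353
Total = 14.2154


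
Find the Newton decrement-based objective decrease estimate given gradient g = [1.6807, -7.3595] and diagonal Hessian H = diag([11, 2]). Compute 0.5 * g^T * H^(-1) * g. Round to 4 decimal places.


Step 1: H is diagonal, so H^(-1) * g = [0.1528, -3.6798].
Step 2: g^T H^(-1) g = sum_i g_i^2 / H_ii
  = (1.6807)^2/11 + (-7.3595)^2/2
  = 0.2568 + 27.0811 = 27.3379
Step 3: Objective decrease = 0.5 * g^T H^(-1) g = 13.669


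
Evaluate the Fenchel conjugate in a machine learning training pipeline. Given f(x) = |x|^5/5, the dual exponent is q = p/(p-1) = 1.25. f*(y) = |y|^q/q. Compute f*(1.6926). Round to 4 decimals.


The conjugate exponent q satisfies 1/p + 1/q = 1.
p = 5, so q = 5/(5 - 1) = 1.25
|y|^q = 1.6926^1.25 = 1.9306
f*(1.6926) = 1.9306 / 1.25 = 1.5445


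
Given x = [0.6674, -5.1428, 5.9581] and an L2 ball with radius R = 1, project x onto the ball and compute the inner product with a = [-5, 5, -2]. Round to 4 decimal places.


Step 1: Compute ||x|| (intermediates to 6 decimals).
||x|| = sqrt(0.6674^2 + (-5.1428)^2 + 5.9581^2) = 7.898909
Step 2: Project.
Since ||x|| > R, scale = R/||x|| = 1/7.898909 = 0.1266, proj(x) = scale * x
proj(x) = [0.084493, -0.651078, 0.754295]
Step 3: Dot product.
a^T * proj(x) = -5*0.084493 + 5*(-0.651078) - 2*0.754295 = -5.1864


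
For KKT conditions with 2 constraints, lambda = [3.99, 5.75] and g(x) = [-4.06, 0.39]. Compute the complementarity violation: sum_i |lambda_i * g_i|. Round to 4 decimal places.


KKT complementary slackness check:
lambda_1 * g_1 = 3.99 * -4.06 = -16.1994
lambda_2 * g_2 = 5.75 * 0.39 = 2.2425
Total violation = 16.1994 + 2.2425 = 18.4419


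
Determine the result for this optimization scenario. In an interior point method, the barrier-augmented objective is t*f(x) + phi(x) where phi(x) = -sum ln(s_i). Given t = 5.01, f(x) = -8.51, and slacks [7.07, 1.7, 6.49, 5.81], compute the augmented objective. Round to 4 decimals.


Step 1: Compute log-barrier.
ln values: [1.9559, 0.5306, 1.8703, 1.7596]
phi = -(1.9559 + 0.5306 + 1.8703 + 1.7596) = -6.1163
Step 2: Compute augmented objective.
t*f(x) = 5.01*-8.51 = -42.6351
Total = -42.6351 - 6.1163 = -48.7514


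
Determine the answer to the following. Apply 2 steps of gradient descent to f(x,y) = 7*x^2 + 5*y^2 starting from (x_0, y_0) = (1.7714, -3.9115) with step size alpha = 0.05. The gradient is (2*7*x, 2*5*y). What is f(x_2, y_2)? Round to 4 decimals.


Gradient descent on f(x,y) = 7*x^2 + 5*y^2.
Starting point: (1.7714, -3.9115), alpha = 0.05
Step 1: grad_x = 2*7*1.7714 = 24.7996, grad_y = 2*5*-3.9115 = -39.115
  x_1 = 1.7714 - 0.05*24.7996 = 0.5314
  y_1 = -3.9115 - 0.05*-39.115 = -1.9558
Step 2: grad_x = 2*7*0.5314 = 7.4399, grad_y = 2*5*-1.9558 = -19.5575
  x_2 = 0.5314 - 0.05*7.4399 = 0.1594
  y_2 = -1.9558 - 0.05*-19.5575 = -0.9779
f(0.1594, -0.9779) = 7*0.1594^2 + 5*(-0.9779)^2 = 4.9591


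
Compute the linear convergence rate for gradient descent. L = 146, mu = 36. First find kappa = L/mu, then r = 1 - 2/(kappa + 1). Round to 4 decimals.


Step 1: Compute the condition number.
kappa = L/mu = 146/36 = 4.0556
Step 2: Compute the convergence rate.
r = 1 - 2/(kappa + 1) = 1 - 2*mu/(L + mu) = (L - mu)/(L + mu) = 110/182 = 0.6044


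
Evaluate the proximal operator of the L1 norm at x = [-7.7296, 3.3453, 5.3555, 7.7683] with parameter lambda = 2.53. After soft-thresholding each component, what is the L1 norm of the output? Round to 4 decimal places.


Soft-thresholding with lambda = 2.53:
prox(-7.7296) = sign(-7.7296)*max(|-7.7296| - 2.53, 0) = -5.1996
prox(3.3453) = sign(3.3453)*max(|3.3453| - 2.53, 0) = 0.8153
prox(5.3555) = sign(5.3555)*max(|5.3555| - 2.53, 0) = 2.8255
prox(7.7683) = sign(7.7683)*max(|7.7683| - 2.53, 0) = 5.2383
prox(x) = [-5.1996, 0.8153, 2.8255, 5.2383]
||prox(x)||_1 = 5.1996 + 0.8153 + 2.8255 + 5.2383 = 14.0787


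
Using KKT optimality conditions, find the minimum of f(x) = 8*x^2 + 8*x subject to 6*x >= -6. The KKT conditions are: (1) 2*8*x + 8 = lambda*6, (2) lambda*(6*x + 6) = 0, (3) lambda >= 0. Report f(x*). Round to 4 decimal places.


Step 1: Try lambda = 0 (constraint inactive).
Stationarity: 2*8*x + 8 = 0
x* = -8/(2*8) = -0.5
Check constraint: 6*-0.5 = -3.0 >= -6 -- satisfied.
Step 2: Compute optimal value.
f(x*) = 8*(-0.5)^2 + 8*(-0.5) = -2.0


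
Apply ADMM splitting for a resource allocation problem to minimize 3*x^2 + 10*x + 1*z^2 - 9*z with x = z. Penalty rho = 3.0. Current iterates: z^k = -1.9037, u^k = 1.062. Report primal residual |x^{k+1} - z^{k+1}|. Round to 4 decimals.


ADMM iteration with rho = 3.0, z^k = -1.9037, u^k = 1.062
Step 1: x-update.
Minimize 3*x^2 + 10*x + (3.0/2)*(x + 1.9037 + 1.062)^2
FOC: (2*3 + 3.0)*x = -10 + 3.0*(-1.9037 - 1.062)
x^{k+1} = -2.0997
Step 2: z-update.
Minimize 1*z^2 - 9*z + (3.0/2)*(-2.0997 - z + 1.062)^2
FOC: (2*1 + 3.0)*z = 9 + 3.0*(-2.0997 + 1.062)
z^{k+1} = 1.1774
Step 3: u-update.
u^{k+1} = 1.062 - 2.0997 - 1.1774 = -2.2151
Step 4: Primal residual = |-2.0997 - 1.1774| = 3.2771


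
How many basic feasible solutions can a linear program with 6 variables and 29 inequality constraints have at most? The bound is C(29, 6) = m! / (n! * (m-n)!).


Each vertex corresponds to some choice of n active constraints out of m, so the number of vertices is at most C(m, n) = m! / (n!(m-n)!).
m = 29, n = 6
Numerator: 29 * 28 * 27 * 26 * 25 * 24
Denominator: 6! = 720
C(29, 6) = 475020


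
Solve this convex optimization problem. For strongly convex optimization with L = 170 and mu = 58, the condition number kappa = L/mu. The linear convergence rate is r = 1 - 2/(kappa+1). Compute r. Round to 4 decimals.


Step 1: Compute the condition number.
kappa = L/mu = 170/58 = 2.931
Step 2: Compute the convergence rate.
r = 1 - 2/(kappa + 1) = 1 - 2*mu/(L + mu) = (L - mu)/(L + mu) = 112/228 = 0.4912


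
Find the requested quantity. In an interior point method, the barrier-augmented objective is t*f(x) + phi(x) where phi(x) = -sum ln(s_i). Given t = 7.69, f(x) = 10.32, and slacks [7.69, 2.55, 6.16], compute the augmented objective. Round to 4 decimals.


Step 1: Compute log-barrier.
ln values: [2.0399, 0.9361, 1.8181]
phi = -(2.0399 + 0.9361 + 1.8181) = -4.7941
Step 2: Compute augmented objective.
t*f(x) = 7.69*10.32 = 79.3608
Total = 79.3608 - 4.7941 = 74.5667


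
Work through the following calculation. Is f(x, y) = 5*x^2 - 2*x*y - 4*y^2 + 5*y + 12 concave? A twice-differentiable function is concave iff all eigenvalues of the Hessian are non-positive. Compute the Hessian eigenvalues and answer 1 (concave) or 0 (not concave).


The Hessian of f(x,y) = 5*x^2 - 2*x*y - 4*y^2 + 5*y + 12 is:
H = [[10, -2], [-2, -8]]
Trace = 10 - 8 = 2
Determinant = 10*-8 - (-2)^2 = -84
Discriminant = (2)^2 - 4*-84 = 340.0
Eigenvalues: lambda_1 = -8.2195, lambda_2 = 10.2195
The function is not concave.

0


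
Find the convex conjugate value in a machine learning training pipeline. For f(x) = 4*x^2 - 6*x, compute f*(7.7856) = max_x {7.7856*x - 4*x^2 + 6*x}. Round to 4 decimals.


f*(y) = sup_x {y*x - a*x^2 - b*x} = sup_x {(y-b)*x - a*x^2}
FOC: (y - b) - 2a*x = 0 => x* = (y - b)/(2a)
x* = (7.7856 + 6)/(2*4) = 1.7232
f*(7.7856) = (y-b)^2/(4a) = (7.7856 + 6)^2/(4*4)
= 190.0428/16 = 11.8777


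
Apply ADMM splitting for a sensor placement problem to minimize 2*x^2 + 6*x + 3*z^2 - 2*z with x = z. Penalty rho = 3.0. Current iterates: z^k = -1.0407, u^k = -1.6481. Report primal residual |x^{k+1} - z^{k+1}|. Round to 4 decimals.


ADMM iteration with rho = 3.0, z^k = -1.0407, u^k = -1.6481
Step 1: x-update.
Minimize 2*x^2 + 6*x + (3.0/2)*(x + 1.0407 - 1.6481)^2
FOC: (2*2 + 3.0)*x = -6 + 3.0*(-1.0407 + 1.6481)
x^{k+1} = -0.5968
Step 2: z-update.
Minimize 3*z^2 - 2*z + (3.0/2)*(-0.5968 - z - 1.6481)^2
FOC: (2*3 + 3.0)*z = 2 + 3.0*(-0.5968 - 1.6481)
z^{k+1} = -0.5261
Step 3: u-update.
u^{k+1} = -1.6481 - 0.5968 + 0.5261 = -1.7188
Step 4: Primal residual = |-0.5968 + 0.5261| = 0.0707


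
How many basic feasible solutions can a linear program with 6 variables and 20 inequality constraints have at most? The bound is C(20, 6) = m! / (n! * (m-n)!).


Each vertex corresponds to some choice of n active constraints out of m, so the number of vertices is at most C(m, n) = m! / (n!(m-n)!).
m = 20, n = 6
Numerator: 20 * 19 * 18 * 17 * 16 * 15
Denominator: 6! = 720
C(20, 6) = 38760


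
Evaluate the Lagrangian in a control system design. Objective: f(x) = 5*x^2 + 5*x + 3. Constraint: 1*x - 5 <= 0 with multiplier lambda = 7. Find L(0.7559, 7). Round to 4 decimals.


Step 1: Evaluate f(x).
f(0.7559) = 5*0.7559^2 + 5*0.7559 + 3 = 9.6364
Step 2: Evaluate g(x).
g(0.7559) = 1*0.7559 - 5 = -4.2441
Step 3: Compute Lagrangian.
L = 9.6364 + 7*-4.2441 = -20.0723


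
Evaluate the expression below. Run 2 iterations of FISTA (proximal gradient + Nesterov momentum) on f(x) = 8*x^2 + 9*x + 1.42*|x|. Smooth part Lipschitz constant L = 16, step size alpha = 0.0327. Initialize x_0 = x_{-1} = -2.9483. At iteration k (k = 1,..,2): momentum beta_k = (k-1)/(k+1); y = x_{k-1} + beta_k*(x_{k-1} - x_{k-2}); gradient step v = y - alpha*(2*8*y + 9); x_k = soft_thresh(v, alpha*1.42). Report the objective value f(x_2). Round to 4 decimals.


FISTA on f(x) = 8*x^2 + 9*x + 1.42*|x|
L = 16, alpha = 0.0327
Iteration 1: beta = 0.0, y = -2.9483 + 0.0*(-2.9483 + 2.9483) = -2.9483
  grad(y) = -38.1728, v = y - alpha*grad = -1.7
  prox(v) = soft_thresh(-1.7, 0.0464) = -1.6536
Iteration 2: beta = 0.3333, y = -1.6536 + 0.3333*(-1.6536 + 2.9483) = -1.2221
  grad(y) = -10.5529, v = y - alpha*grad = -0.877
  prox(v) = soft_thresh(-0.877, 0.0464) = -0.8305
f(x_2) = 8*(-0.8305)^2 + 9*(-0.8305) + 1.42*|-0.8305| = -0.7771


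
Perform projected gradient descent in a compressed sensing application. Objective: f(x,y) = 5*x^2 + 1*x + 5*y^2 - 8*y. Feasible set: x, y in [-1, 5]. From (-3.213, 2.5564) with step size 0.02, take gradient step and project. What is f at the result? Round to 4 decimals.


Step 1: Compute gradient at (-3.213, 2.5564).
grad_x = 2*5*-3.213 + 1 = -31.13
grad_y = 2*5*2.5564 - 8 = 17.564
Step 2: Gradient step.
x_raw = -3.213 - 0.02*-31.13 = -2.5904
y_raw = 2.5564 - 0.02*17.564 = 2.2051
Step 3: Project onto [-1, 5].
x_proj = clip(-2.5904) = -1.0
y_proj = clip(2.2051) = 2.2051
Step 4: Evaluate f.
f(-1.0, 2.2051) = 10.6718


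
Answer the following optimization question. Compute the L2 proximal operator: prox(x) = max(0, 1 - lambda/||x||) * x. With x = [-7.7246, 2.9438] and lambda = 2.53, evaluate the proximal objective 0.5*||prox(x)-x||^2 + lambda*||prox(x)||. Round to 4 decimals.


Step 1: Compute ||x||.
||x|| = 8.2665
Step 2: Compute scaling factor.
scale = max(0, 1 - 2.53/8.2665) = 0.6939
Step 3: prox(x) = [-5.3605, 2.0428]
||prox(x)|| = 5.7365
Step 4: Proximal objective.
0.5*||prox-x||^2 = 3.2005
lambda*||prox|| = 14.5133
Total = 17.7139


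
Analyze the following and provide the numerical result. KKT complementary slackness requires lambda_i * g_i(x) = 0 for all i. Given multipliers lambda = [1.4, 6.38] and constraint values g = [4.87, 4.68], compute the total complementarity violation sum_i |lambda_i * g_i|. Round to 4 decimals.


KKT complementary slackness check:
lambda_1 * g_1 = 1.4 * 4.87 = 6.818
lambda_2 * g_2 = 6.38 * 4.68 = 29.8584
Total violation = 6.818 + 29.8584 = 36.6764


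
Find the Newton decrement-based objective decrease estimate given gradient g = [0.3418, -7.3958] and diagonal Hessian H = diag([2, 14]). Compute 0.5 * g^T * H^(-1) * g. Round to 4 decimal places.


Step 1: H is diagonal, so H^(-1) * g = [0.1709, -0.5283].
Step 2: g^T H^(-1) g = sum_i g_i^2 / H_ii
  = (0.3418)^2/2 + (-7.3958)^2/14
  = 0.0584 + 3.907 = 3.9654
Step 3: Objective decrease = 0.5 * g^T H^(-1) g = 1.9827


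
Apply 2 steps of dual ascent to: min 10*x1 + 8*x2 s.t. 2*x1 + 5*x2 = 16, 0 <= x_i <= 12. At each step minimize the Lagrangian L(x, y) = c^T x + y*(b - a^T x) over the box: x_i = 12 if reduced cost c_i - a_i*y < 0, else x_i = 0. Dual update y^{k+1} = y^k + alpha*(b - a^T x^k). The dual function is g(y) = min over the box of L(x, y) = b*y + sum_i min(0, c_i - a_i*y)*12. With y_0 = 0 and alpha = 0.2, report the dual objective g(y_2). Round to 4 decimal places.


Dual ascent for LP: min 10*x1 + 8*x2, 2*x1 + 5*x2 = 16, 0 <= x_i <= 12
Step 1: y^k = 0.0, reduced costs: (10.0, 8.0)
  x^k = (0.0, 0.0), subgradient = b - a^T x = 16.0
  y^{k+1} = 0.0 + 0.2*16.0 = 3.2
Step 2: y^k = 3.2, reduced costs: (3.6, -8.0)
  x^k = (0.0, 12.0), subgradient = b - a^T x = -44.0
  y^{k+1} = 3.2 + 0.2*-44.0 = -5.6
Dual objective at y_2 = -5.6: reduced costs (21.2, 36.0), box minimizer x = (0.0, 0.0)
g(y_2) = b*y + (c1 - a1*y)*x1 + (c2 - a2*y)*x2 = 16*(-5.6) + 21.2*0.0 + 36.0*0.0 = -89.6 + 0.0 + 0.0 = -89.6


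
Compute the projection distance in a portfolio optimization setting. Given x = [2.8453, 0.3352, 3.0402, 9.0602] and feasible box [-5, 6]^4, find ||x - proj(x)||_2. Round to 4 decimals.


Project each component onto [-5, 6].
clip(2.8453) = 2.8453, clip(0.3352) = 0.3352, clip(3.0402) = 3.0402, clip(9.0602) = 6.0
Projection = [2.8453, 0.3352, 3.0402, 6.0]
Squared diffs: [0.0, 0.0, 0.0, 9.3648]
Distance = sqrt(9.3648) = 3.0602


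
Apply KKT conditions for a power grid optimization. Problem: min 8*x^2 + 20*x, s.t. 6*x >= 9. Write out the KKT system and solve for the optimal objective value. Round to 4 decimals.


Step 1: Try lambda = 0 (constraint inactive).
x_unc = -20/(2*8) = -1.25
Check: 6*-1.25 = -7.5 < 9 -- violated!
Step 2: Constraint must be active: 6*x = 9
x* = 9/6 = 1.5
lambda = (2*8*1.5 + 20)/6 = 7.3333
Step 3: Compute optimal value.
f(x*) = 8*1.5^2 + 20*1.5 = 48.0


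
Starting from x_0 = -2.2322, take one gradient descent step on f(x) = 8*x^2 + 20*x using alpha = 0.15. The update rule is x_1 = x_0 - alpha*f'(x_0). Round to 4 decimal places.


We compute the gradient at x_0 and apply the update.
f'(x) = 16*x + 20
f'(-2.2322) = 16*-2.2322 + 20 = -15.7152
x_1 = -2.2322 - 0.15*-15.7152 = 0.1251


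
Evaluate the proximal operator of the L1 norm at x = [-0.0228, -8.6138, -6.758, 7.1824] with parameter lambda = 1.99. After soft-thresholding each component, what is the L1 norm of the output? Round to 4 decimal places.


Soft-thresholding with lambda = 1.99:
prox(-0.0228) = sign(-0.0228)*max(|-0.0228| - 1.99, 0) = 0.0
prox(-8.6138) = sign(-8.6138)*max(|-8.6138| - 1.99, 0) = -6.6238
prox(-6.758) = sign(-6.758)*max(|-6.758| - 1.99, 0) = -4.768
prox(7.1824) = sign(7.1824)*max(|7.1824| - 1.99, 0) = 5.1924
prox(x) = [0.0, -6.6238, -4.768, 5.1924]
||prox(x)||_1 = 0.0 + 6.6238 + 4.768 + 5.1924 = 16.5842


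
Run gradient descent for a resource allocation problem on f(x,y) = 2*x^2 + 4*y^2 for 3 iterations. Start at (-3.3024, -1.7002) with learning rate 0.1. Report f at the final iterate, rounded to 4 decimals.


Gradient descent on f(x,y) = 2*x^2 + 4*y^2.
Starting point: (-3.3024, -1.7002), alpha = 0.1
Step 1: grad_x = 2*2*-3.3024 = -13.2096, grad_y = 2*4*-1.7002 = -13.6016
  x_1 = -3.3024 - 0.1*-13.2096 = -1.9814
  y_1 = -1.7002 - 0.1*-13.6016 = -0.34
Step 2: grad_x = 2*2*-1.9814 = -7.9258, grad_y = 2*4*-0.34 = -2.7203
  x_2 = -1.9814 - 0.1*-7.9258 = -1.1889
  y_2 = -0.34 - 0.1*-2.7203 = -0.068
Step 3: grad_x = 2*2*-1.1889 = -4.7555, grad_y = 2*4*-0.068 = -0.5441
  x_3 = -1.1889 - 0.1*-4.7555 = -0.7133
  y_3 = -0.068 - 0.1*-0.5441 = -0.0136
f(-0.7133, -0.0136) = 2*(-0.7133)^2 + 4*(-0.0136)^2 = 1.0184


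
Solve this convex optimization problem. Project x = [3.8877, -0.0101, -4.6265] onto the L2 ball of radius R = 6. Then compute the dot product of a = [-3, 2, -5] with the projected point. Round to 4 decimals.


Step 1: Compute ||x|| (intermediates to 6 decimals).
||x|| = sqrt(3.8877^2 + (-0.0101)^2 + (-4.6265)^2) = 6.04308
Step 2: Project.
Since ||x|| > R, scale = R/||x|| = 6/6.04308 = 0.992871, proj(x) = scale * x
proj(x) = [3.859985, -0.010028, -4.593518]
Step 3: Dot product.
a^T * proj(x) = -3*3.859985 + 2*(-0.010028) - 5*(-4.593518) = 11.3676


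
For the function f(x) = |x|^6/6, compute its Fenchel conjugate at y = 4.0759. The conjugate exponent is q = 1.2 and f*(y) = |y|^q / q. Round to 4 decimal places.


The conjugate exponent q satisfies 1/p + 1/q = 1.
p = 6, so q = 6/(6 - 1) = 1.2
|y|^q = 4.0759^1.2 = 5.3984
f*(4.0759) = 5.3984 / 1.2 = 4.4987


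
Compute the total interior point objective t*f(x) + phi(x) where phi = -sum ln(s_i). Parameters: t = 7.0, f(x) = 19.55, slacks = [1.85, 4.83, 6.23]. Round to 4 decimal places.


Step 1: Compute log-barrier.
ln values: [0.6152, 1.5748, 1.8294]
phi = -(0.6152 + 1.5748 + 1.8294) = -4.0194
Step 2: Compute augmented objective.
t*f(x) = 7.0*19.55 = 136.85
Total = 136.85 - 4.0194 = 132.8306


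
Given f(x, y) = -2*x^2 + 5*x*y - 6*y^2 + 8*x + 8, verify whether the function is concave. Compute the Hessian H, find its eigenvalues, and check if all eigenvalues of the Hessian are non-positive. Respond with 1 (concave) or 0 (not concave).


The Hessian of f(x,y) = -2*x^2 + 5*x*y - 6*y^2 + 8*x + 8 is:
H = [[-4, 5], [5, -12]]
Trace = -4 - 12 = -16
Determinant = -4*-12 - (5)^2 = 23
Discriminant = (-16)^2 - 4*23 = 164.0
Eigenvalues: lambda_1 = -14.4031, lambda_2 = -1.5969
The function is concave.

1


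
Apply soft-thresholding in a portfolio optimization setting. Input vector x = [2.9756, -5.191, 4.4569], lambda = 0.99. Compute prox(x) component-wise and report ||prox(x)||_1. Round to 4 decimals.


Soft-thresholding with lambda = 0.99:
prox(2.9756) = sign(2.9756)*max(|2.9756| - 0.99, 0) = 1.9856
prox(-5.191) = sign(-5.191)*max(|-5.191| - 0.99, 0) = -4.201
prox(4.4569) = sign(4.4569)*max(|4.4569| - 0.99, 0) = 3.4669
prox(x) = [1.9856, -4.201, 3.4669]
||prox(x)||_1 = 1.9856 + 4.201 + 3.4669 = 9.6535


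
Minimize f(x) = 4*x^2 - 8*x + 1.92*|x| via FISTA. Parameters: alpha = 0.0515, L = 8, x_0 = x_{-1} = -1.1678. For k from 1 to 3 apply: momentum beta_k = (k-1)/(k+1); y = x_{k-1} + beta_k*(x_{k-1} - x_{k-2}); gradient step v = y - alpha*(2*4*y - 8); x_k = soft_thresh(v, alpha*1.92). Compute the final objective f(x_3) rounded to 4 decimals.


FISTA on f(x) = 4*x^2 - 8*x + 1.92*|x|
L = 8, alpha = 0.0515
Iteration 1: beta = 0.0, y = -1.1678 + 0.0*(-1.1678 + 1.1678) = -1.1678
  grad(y) = -17.3424, v = y - alpha*grad = -0.2747
  prox(v) = soft_thresh(-0.2747, 0.0989) = -0.1758
Iteration 2: beta = 0.3333, y = -0.1758 + 0.3333*(-0.1758 + 1.1678) = 0.1549
  grad(y) = -6.7609, v = y - alpha*grad = 0.5031
  prox(v) = soft_thresh(0.5031, 0.0989) = 0.4042
Iteration 3: beta = 0.5, y = 0.4042 + 0.5*(0.4042 + 0.1758) = 0.6942
  grad(y) = -2.4465, v = y - alpha*grad = 0.8202
  prox(v) = soft_thresh(0.8202, 0.0989) = 0.7213
f(x_3) = 4*0.7213^2 - 8*0.7213 + 1.92*|0.7213| = -2.3044


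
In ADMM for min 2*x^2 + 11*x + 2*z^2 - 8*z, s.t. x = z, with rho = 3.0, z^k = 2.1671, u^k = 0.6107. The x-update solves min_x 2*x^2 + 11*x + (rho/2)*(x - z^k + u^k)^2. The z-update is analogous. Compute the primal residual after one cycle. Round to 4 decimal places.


ADMM iteration with rho = 3.0, z^k = 2.1671, u^k = 0.6107
Step 1: x-update.
Minimize 2*x^2 + 11*x + (3.0/2)*(x - 2.1671 + 0.6107)^2
FOC: (2*2 + 3.0)*x = -11 + 3.0*(2.1671 - 0.6107)
x^{k+1} = -0.9044
Step 2: z-update.
Minimize 2*z^2 - 8*z + (3.0/2)*(-0.9044 - z + 0.6107)^2
FOC: (2*2 + 3.0)*z = 8 + 3.0*(-0.9044 + 0.6107)
z^{k+1} = 1.017
Step 3: u-update.
u^{k+1} = 0.6107 - 0.9044 - 1.017 = -1.3107
Step 4: Primal residual = |-0.9044 - 1.017| = 1.9214


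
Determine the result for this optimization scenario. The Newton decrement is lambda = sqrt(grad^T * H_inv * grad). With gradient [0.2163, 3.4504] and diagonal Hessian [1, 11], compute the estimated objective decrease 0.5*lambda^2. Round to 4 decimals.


Step 1: H is diagonal, so H^(-1) * g = [0.2163, 0.3137].
Step 2: g^T H^(-1) g = sum_i g_i^2 / H_ii
  = (0.2163)^2/1 + (3.4504)^2/11
  = 0.0468 + 1.0823 = 1.1291
Step 3: Objective decrease = 0.5 * g^T H^(-1) g = 0.5645


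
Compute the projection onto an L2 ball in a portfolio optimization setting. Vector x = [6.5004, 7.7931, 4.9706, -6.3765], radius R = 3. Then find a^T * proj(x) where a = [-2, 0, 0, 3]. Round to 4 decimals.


Step 1: Compute ||x|| (intermediates to 6 decimals).
||x|| = sqrt(6.5004^2 + 7.7931^2 + 4.9706^2 + (-6.3765)^2) = 12.975139
Step 2: Project.
Since ||x|| > R, scale = R/||x|| = 3/12.975139 = 0.231211, proj(x) = scale * x
proj(x) = [1.502964, 1.80185, 1.149257, -1.474317]
Step 3: Dot product.
a^T * proj(x) = -2*1.502964 + 0*1.80185 + 0*1.149257 + 3*(-1.474317) = -7.4289


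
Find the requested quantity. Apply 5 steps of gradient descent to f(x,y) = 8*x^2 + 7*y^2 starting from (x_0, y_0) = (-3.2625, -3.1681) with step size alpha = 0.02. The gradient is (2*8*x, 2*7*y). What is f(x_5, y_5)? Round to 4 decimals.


Gradient descent on f(x,y) = 8*x^2 + 7*y^2.
Starting point: (-3.2625, -3.1681), alpha = 0.02
Step 1: grad_x = 2*8*-3.2625 = -52.2, grad_y = 2*7*-3.1681 = -44.3534
  x_1 = -3.2625 - 0.02*-52.2 = -2.2185
  y_1 = -3.1681 - 0.02*-44.3534 = -2.281
Step 2: grad_x = 2*8*-2.2185 = -35.496, grad_y = 2*7*-2.281 = -31.9344
  x_2 = -2.2185 - 0.02*-35.496 = -1.5086
  y_2 = -2.281 - 0.02*-31.9344 = -1.6423
Step 3: grad_x = 2*8*-1.5086 = -24.1373, grad_y = 2*7*-1.6423 = -22.9928
  x_3 = -1.5086 - 0.02*-24.1373 = -1.0258
  y_3 = -1.6423 - 0.02*-22.9928 = -1.1825
Step 4: grad_x = 2*8*-1.0258 = -16.4134, grad_y = 2*7*-1.1825 = -16.5548
  x_4 = -1.0258 - 0.02*-16.4134 = -0.6976
  y_4 = -1.1825 - 0.02*-16.5548 = -0.8514
Step 5: grad_x = 2*8*-0.6976 = -11.1611, grad_y = 2*7*-0.8514 = -11.9195
  x_5 = -0.6976 - 0.02*-11.1611 = -0.4743
  y_5 = -0.8514 - 0.02*-11.9195 = -0.613
f(-0.4743, -0.613) = 8*(-0.4743)^2 + 7*(-0.613)^2 = 4.4304


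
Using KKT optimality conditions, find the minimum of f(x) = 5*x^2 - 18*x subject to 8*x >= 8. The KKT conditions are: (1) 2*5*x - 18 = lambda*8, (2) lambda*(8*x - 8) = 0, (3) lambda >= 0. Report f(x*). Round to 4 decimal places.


Step 1: Try lambda = 0 (constraint inactive).
Stationarity: 2*5*x - 18 = 0
x* = 18/(2*5) = 1.8
Check constraint: 8*1.8 = 14.4 >= 8 -- satisfied.
Step 2: Compute optimal value.
f(x*) = 5*1.8^2 - 18*1.8 = -16.2
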